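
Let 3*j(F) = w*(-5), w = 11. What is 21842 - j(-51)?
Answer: 65581/3 ≈ 21860.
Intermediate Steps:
j(F) = -55/3 (j(F) = (11*(-5))/3 = (1/3)*(-55) = -55/3)
21842 - j(-51) = 21842 - 1*(-55/3) = 21842 + 55/3 = 65581/3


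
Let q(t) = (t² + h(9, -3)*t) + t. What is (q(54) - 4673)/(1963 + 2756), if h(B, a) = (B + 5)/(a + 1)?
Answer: -2081/4719 ≈ -0.44098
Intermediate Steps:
h(B, a) = (5 + B)/(1 + a)
q(t) = t² - 6*t (q(t) = (t² + ((5 + 9)/(1 - 3))*t) + t = (t² + (14/(-2))*t) + t = (t² + (-½*14)*t) + t = (t² - 7*t) + t = t² - 6*t)
(q(54) - 4673)/(1963 + 2756) = (54*(-6 + 54) - 4673)/(1963 + 2756) = (54*48 - 4673)/4719 = (2592 - 4673)*(1/4719) = -2081*1/4719 = -2081/4719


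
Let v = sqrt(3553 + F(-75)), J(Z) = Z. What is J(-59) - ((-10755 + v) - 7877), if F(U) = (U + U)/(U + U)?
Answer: 18573 - sqrt(3554) ≈ 18513.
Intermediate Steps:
F(U) = 1 (F(U) = (2*U)/((2*U)) = (2*U)*(1/(2*U)) = 1)
v = sqrt(3554) (v = sqrt(3553 + 1) = sqrt(3554) ≈ 59.615)
J(-59) - ((-10755 + v) - 7877) = -59 - ((-10755 + sqrt(3554)) - 7877) = -59 - (-18632 + sqrt(3554)) = -59 + (18632 - sqrt(3554)) = 18573 - sqrt(3554)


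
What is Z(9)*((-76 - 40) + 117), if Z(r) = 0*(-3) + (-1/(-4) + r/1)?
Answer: 37/4 ≈ 9.2500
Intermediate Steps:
Z(r) = ¼ + r (Z(r) = 0 + (-1*(-¼) + r*1) = 0 + (¼ + r) = ¼ + r)
Z(9)*((-76 - 40) + 117) = (¼ + 9)*((-76 - 40) + 117) = 37*(-116 + 117)/4 = (37/4)*1 = 37/4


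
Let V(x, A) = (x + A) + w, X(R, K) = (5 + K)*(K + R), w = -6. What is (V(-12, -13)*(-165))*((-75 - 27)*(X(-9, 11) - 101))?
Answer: 35999370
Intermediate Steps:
V(x, A) = -6 + A + x (V(x, A) = (x + A) - 6 = (A + x) - 6 = -6 + A + x)
(V(-12, -13)*(-165))*((-75 - 27)*(X(-9, 11) - 101)) = ((-6 - 13 - 12)*(-165))*((-75 - 27)*((11² + 5*11 + 5*(-9) + 11*(-9)) - 101)) = (-31*(-165))*(-102*((121 + 55 - 45 - 99) - 101)) = 5115*(-102*(32 - 101)) = 5115*(-102*(-69)) = 5115*7038 = 35999370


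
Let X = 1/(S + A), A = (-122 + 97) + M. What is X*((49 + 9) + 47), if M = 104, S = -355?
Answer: -35/92 ≈ -0.38043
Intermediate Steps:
A = 79 (A = (-122 + 97) + 104 = -25 + 104 = 79)
X = -1/276 (X = 1/(-355 + 79) = 1/(-276) = -1/276 ≈ -0.0036232)
X*((49 + 9) + 47) = -((49 + 9) + 47)/276 = -(58 + 47)/276 = -1/276*105 = -35/92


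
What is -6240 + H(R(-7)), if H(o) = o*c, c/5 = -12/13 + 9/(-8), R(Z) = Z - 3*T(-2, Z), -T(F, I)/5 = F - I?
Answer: -180345/26 ≈ -6936.3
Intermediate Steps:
T(F, I) = -5*F + 5*I (T(F, I) = -5*(F - I) = -5*F + 5*I)
R(Z) = -30 - 14*Z (R(Z) = Z - 3*(-5*(-2) + 5*Z) = Z - 3*(10 + 5*Z) = Z + (-30 - 15*Z) = -30 - 14*Z)
c = -1065/104 (c = 5*(-12/13 + 9/(-8)) = 5*(-12*1/13 + 9*(-⅛)) = 5*(-12/13 - 9/8) = 5*(-213/104) = -1065/104 ≈ -10.240)
H(o) = -1065*o/104 (H(o) = o*(-1065/104) = -1065*o/104)
-6240 + H(R(-7)) = -6240 - 1065*(-30 - 14*(-7))/104 = -6240 - 1065*(-30 + 98)/104 = -6240 - 1065/104*68 = -6240 - 18105/26 = -180345/26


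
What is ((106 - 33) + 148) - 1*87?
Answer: 134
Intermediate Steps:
((106 - 33) + 148) - 1*87 = (73 + 148) - 87 = 221 - 87 = 134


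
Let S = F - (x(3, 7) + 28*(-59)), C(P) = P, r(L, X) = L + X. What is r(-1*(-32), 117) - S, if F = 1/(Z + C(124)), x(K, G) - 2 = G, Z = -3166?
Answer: -4544747/3042 ≈ -1494.0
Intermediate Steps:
x(K, G) = 2 + G
F = -1/3042 (F = 1/(-3166 + 124) = 1/(-3042) = -1/3042 ≈ -0.00032873)
S = 4998005/3042 (S = -1/3042 - ((2 + 7) + 28*(-59)) = -1/3042 - (9 - 1652) = -1/3042 - 1*(-1643) = -1/3042 + 1643 = 4998005/3042 ≈ 1643.0)
r(-1*(-32), 117) - S = (-1*(-32) + 117) - 1*4998005/3042 = (32 + 117) - 4998005/3042 = 149 - 4998005/3042 = -4544747/3042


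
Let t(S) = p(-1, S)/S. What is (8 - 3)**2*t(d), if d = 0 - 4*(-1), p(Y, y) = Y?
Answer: -25/4 ≈ -6.2500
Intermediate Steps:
d = 4 (d = 0 + 4 = 4)
t(S) = -1/S
(8 - 3)**2*t(d) = (8 - 3)**2*(-1/4) = 5**2*(-1*1/4) = 25*(-1/4) = -25/4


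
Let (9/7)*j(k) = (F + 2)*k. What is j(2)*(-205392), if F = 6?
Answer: -7667968/3 ≈ -2.5560e+6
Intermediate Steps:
j(k) = 56*k/9 (j(k) = 7*((6 + 2)*k)/9 = 7*(8*k)/9 = 56*k/9)
j(2)*(-205392) = ((56/9)*2)*(-205392) = (112/9)*(-205392) = -7667968/3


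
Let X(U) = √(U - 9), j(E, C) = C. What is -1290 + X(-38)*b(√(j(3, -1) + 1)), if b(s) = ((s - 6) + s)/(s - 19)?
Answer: -1290 + 6*I*√47/19 ≈ -1290.0 + 2.1649*I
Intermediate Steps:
b(s) = (-6 + 2*s)/(-19 + s) (b(s) = ((-6 + s) + s)/(-19 + s) = (-6 + 2*s)/(-19 + s))
X(U) = √(-9 + U)
-1290 + X(-38)*b(√(j(3, -1) + 1)) = -1290 + √(-9 - 38)*(2*(-3 + √(-1 + 1))/(-19 + √(-1 + 1))) = -1290 + √(-47)*(2*(-3 + √0)/(-19 + √0)) = -1290 + (I*√47)*(2*(-3 + 0)/(-19 + 0)) = -1290 + (I*√47)*(2*(-3)/(-19)) = -1290 + (I*√47)*(2*(-1/19)*(-3)) = -1290 + (I*√47)*(6/19) = -1290 + 6*I*√47/19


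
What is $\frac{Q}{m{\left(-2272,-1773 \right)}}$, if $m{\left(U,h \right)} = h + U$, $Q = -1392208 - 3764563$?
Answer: $\frac{5156771}{4045} \approx 1274.9$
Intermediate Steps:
$Q = -5156771$
$m{\left(U,h \right)} = U + h$
$\frac{Q}{m{\left(-2272,-1773 \right)}} = - \frac{5156771}{-2272 - 1773} = - \frac{5156771}{-4045} = \left(-5156771\right) \left(- \frac{1}{4045}\right) = \frac{5156771}{4045}$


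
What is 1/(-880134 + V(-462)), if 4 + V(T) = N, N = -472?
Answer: -1/880610 ≈ -1.1356e-6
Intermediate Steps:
V(T) = -476 (V(T) = -4 - 472 = -476)
1/(-880134 + V(-462)) = 1/(-880134 - 476) = 1/(-880610) = -1/880610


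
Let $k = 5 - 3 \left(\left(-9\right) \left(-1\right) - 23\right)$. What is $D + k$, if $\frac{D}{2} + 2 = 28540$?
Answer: $57123$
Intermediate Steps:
$D = 57076$ ($D = -4 + 2 \cdot 28540 = -4 + 57080 = 57076$)
$k = 47$ ($k = 5 - 3 \left(9 - 23\right) = 5 - -42 = 5 + 42 = 47$)
$D + k = 57076 + 47 = 57123$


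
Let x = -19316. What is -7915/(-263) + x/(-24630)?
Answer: 100013279/3238845 ≈ 30.879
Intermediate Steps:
-7915/(-263) + x/(-24630) = -7915/(-263) - 19316/(-24630) = -7915*(-1/263) - 19316*(-1/24630) = 7915/263 + 9658/12315 = 100013279/3238845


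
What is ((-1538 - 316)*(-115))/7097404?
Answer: 106605/3548702 ≈ 0.030041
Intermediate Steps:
((-1538 - 316)*(-115))/7097404 = -1854*(-115)*(1/7097404) = 213210*(1/7097404) = 106605/3548702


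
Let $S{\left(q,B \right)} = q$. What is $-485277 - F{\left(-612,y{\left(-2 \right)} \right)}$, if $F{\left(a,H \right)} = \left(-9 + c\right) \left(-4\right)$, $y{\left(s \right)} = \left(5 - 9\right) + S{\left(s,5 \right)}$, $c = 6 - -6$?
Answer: $-485265$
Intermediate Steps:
$c = 12$ ($c = 6 + 6 = 12$)
$y{\left(s \right)} = -4 + s$ ($y{\left(s \right)} = \left(5 - 9\right) + s = -4 + s$)
$F{\left(a,H \right)} = -12$ ($F{\left(a,H \right)} = \left(-9 + 12\right) \left(-4\right) = 3 \left(-4\right) = -12$)
$-485277 - F{\left(-612,y{\left(-2 \right)} \right)} = -485277 - -12 = -485277 + 12 = -485265$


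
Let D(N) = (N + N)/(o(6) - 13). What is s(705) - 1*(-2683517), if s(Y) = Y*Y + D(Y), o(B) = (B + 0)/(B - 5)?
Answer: 22262384/7 ≈ 3.1803e+6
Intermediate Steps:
o(B) = B/(-5 + B)
D(N) = -2*N/7 (D(N) = (N + N)/(6/(-5 + 6) - 13) = (2*N)/(6/1 - 13) = (2*N)/(6*1 - 13) = (2*N)/(6 - 13) = (2*N)/(-7) = (2*N)*(-⅐) = -2*N/7)
s(Y) = Y² - 2*Y/7 (s(Y) = Y*Y - 2*Y/7 = Y² - 2*Y/7)
s(705) - 1*(-2683517) = (⅐)*705*(-2 + 7*705) - 1*(-2683517) = (⅐)*705*(-2 + 4935) + 2683517 = (⅐)*705*4933 + 2683517 = 3477765/7 + 2683517 = 22262384/7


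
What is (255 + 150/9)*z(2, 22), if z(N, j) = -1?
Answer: -815/3 ≈ -271.67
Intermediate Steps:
(255 + 150/9)*z(2, 22) = (255 + 150/9)*(-1) = (255 + 150*(⅑))*(-1) = (255 + 50/3)*(-1) = (815/3)*(-1) = -815/3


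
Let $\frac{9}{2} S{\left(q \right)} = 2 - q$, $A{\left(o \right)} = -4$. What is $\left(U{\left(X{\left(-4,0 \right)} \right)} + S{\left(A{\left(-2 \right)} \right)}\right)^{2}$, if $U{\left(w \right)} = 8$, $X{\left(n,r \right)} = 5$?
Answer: $\frac{784}{9} \approx 87.111$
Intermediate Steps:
$S{\left(q \right)} = \frac{4}{9} - \frac{2 q}{9}$ ($S{\left(q \right)} = \frac{2 \left(2 - q\right)}{9} = \frac{4}{9} - \frac{2 q}{9}$)
$\left(U{\left(X{\left(-4,0 \right)} \right)} + S{\left(A{\left(-2 \right)} \right)}\right)^{2} = \left(8 + \left(\frac{4}{9} - - \frac{8}{9}\right)\right)^{2} = \left(8 + \left(\frac{4}{9} + \frac{8}{9}\right)\right)^{2} = \left(8 + \frac{4}{3}\right)^{2} = \left(\frac{28}{3}\right)^{2} = \frac{784}{9}$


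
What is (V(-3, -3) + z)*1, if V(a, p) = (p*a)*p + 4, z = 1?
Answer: -22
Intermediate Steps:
V(a, p) = 4 + a*p² (V(a, p) = (a*p)*p + 4 = a*p² + 4 = 4 + a*p²)
(V(-3, -3) + z)*1 = ((4 - 3*(-3)²) + 1)*1 = ((4 - 3*9) + 1)*1 = ((4 - 27) + 1)*1 = (-23 + 1)*1 = -22*1 = -22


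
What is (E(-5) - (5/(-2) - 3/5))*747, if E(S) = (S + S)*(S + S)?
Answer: 770157/10 ≈ 77016.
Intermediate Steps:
E(S) = 4*S² (E(S) = (2*S)*(2*S) = 4*S²)
(E(-5) - (5/(-2) - 3/5))*747 = (4*(-5)² - (5/(-2) - 3/5))*747 = (4*25 - (5*(-½) - 3*⅕))*747 = (100 - (-5/2 - ⅗))*747 = (100 - 1*(-31/10))*747 = (100 + 31/10)*747 = (1031/10)*747 = 770157/10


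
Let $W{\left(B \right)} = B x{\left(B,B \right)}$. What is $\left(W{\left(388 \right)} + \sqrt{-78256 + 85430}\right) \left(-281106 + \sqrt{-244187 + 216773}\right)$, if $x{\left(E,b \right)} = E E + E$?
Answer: $- 3 \left(93702 - i \sqrt{3046}\right) \left(58561616 + \sqrt{7174}\right) \approx -1.6462 \cdot 10^{13} + 9.6962 \cdot 10^{9} i$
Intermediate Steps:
$x{\left(E,b \right)} = E + E^{2}$ ($x{\left(E,b \right)} = E^{2} + E = E + E^{2}$)
$W{\left(B \right)} = B^{2} \left(1 + B\right)$ ($W{\left(B \right)} = B B \left(1 + B\right) = B^{2} \left(1 + B\right)$)
$\left(W{\left(388 \right)} + \sqrt{-78256 + 85430}\right) \left(-281106 + \sqrt{-244187 + 216773}\right) = \left(388^{2} \left(1 + 388\right) + \sqrt{-78256 + 85430}\right) \left(-281106 + \sqrt{-244187 + 216773}\right) = \left(150544 \cdot 389 + \sqrt{7174}\right) \left(-281106 + \sqrt{-27414}\right) = \left(58561616 + \sqrt{7174}\right) \left(-281106 + 3 i \sqrt{3046}\right) = \left(-281106 + 3 i \sqrt{3046}\right) \left(58561616 + \sqrt{7174}\right)$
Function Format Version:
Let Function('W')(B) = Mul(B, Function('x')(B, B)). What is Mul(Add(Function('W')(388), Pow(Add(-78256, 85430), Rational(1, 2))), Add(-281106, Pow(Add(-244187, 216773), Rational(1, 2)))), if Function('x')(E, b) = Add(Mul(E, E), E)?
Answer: Mul(-3, Add(93702, Mul(-1, I, Pow(3046, Rational(1, 2)))), Add(58561616, Pow(7174, Rational(1, 2)))) ≈ Add(-1.6462e+13, Mul(9.6962e+9, I))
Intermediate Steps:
Function('x')(E, b) = Add(E, Pow(E, 2)) (Function('x')(E, b) = Add(Pow(E, 2), E) = Add(E, Pow(E, 2)))
Function('W')(B) = Mul(Pow(B, 2), Add(1, B)) (Function('W')(B) = Mul(B, Mul(B, Add(1, B))) = Mul(Pow(B, 2), Add(1, B)))
Mul(Add(Function('W')(388), Pow(Add(-78256, 85430), Rational(1, 2))), Add(-281106, Pow(Add(-244187, 216773), Rational(1, 2)))) = Mul(Add(Mul(Pow(388, 2), Add(1, 388)), Pow(Add(-78256, 85430), Rational(1, 2))), Add(-281106, Pow(Add(-244187, 216773), Rational(1, 2)))) = Mul(Add(Mul(150544, 389), Pow(7174, Rational(1, 2))), Add(-281106, Pow(-27414, Rational(1, 2)))) = Mul(Add(58561616, Pow(7174, Rational(1, 2))), Add(-281106, Mul(3, I, Pow(3046, Rational(1, 2))))) = Mul(Add(-281106, Mul(3, I, Pow(3046, Rational(1, 2)))), Add(58561616, Pow(7174, Rational(1, 2))))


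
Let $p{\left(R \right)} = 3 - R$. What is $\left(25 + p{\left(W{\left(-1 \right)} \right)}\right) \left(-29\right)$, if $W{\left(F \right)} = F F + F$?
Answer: $-812$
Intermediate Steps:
$W{\left(F \right)} = F + F^{2}$ ($W{\left(F \right)} = F^{2} + F = F + F^{2}$)
$\left(25 + p{\left(W{\left(-1 \right)} \right)}\right) \left(-29\right) = \left(25 + \left(3 - - (1 - 1)\right)\right) \left(-29\right) = \left(25 + \left(3 - \left(-1\right) 0\right)\right) \left(-29\right) = \left(25 + \left(3 - 0\right)\right) \left(-29\right) = \left(25 + \left(3 + 0\right)\right) \left(-29\right) = \left(25 + 3\right) \left(-29\right) = 28 \left(-29\right) = -812$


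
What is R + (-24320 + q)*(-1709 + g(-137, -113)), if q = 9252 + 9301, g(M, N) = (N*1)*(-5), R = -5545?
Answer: 6591903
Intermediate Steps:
g(M, N) = -5*N (g(M, N) = N*(-5) = -5*N)
q = 18553
R + (-24320 + q)*(-1709 + g(-137, -113)) = -5545 + (-24320 + 18553)*(-1709 - 5*(-113)) = -5545 - 5767*(-1709 + 565) = -5545 - 5767*(-1144) = -5545 + 6597448 = 6591903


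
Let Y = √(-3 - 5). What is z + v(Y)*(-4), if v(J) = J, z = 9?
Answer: 9 - 8*I*√2 ≈ 9.0 - 11.314*I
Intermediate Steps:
Y = 2*I*√2 (Y = √(-8) = 2*I*√2 ≈ 2.8284*I)
z + v(Y)*(-4) = 9 + (2*I*√2)*(-4) = 9 - 8*I*√2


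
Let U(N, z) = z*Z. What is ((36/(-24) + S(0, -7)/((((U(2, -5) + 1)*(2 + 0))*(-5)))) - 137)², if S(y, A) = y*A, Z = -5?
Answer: 76729/4 ≈ 19182.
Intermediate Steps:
U(N, z) = -5*z (U(N, z) = z*(-5) = -5*z)
S(y, A) = A*y
((36/(-24) + S(0, -7)/((((U(2, -5) + 1)*(2 + 0))*(-5)))) - 137)² = ((36/(-24) + (-7*0)/((((-5*(-5) + 1)*(2 + 0))*(-5)))) - 137)² = ((36*(-1/24) + 0/((((25 + 1)*2)*(-5)))) - 137)² = ((-3/2 + 0/(((26*2)*(-5)))) - 137)² = ((-3/2 + 0/((52*(-5)))) - 137)² = ((-3/2 + 0/(-260)) - 137)² = ((-3/2 + 0*(-1/260)) - 137)² = ((-3/2 + 0) - 137)² = (-3/2 - 137)² = (-277/2)² = 76729/4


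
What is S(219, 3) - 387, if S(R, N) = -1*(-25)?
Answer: -362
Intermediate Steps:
S(R, N) = 25
S(219, 3) - 387 = 25 - 387 = -362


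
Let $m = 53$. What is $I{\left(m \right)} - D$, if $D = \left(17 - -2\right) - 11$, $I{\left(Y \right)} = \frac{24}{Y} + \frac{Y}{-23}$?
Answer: $- \frac{12009}{1219} \approx -9.8515$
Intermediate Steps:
$I{\left(Y \right)} = \frac{24}{Y} - \frac{Y}{23}$ ($I{\left(Y \right)} = \frac{24}{Y} + Y \left(- \frac{1}{23}\right) = \frac{24}{Y} - \frac{Y}{23}$)
$D = 8$ ($D = \left(17 + 2\right) - 11 = 19 - 11 = 8$)
$I{\left(m \right)} - D = \left(\frac{24}{53} - \frac{53}{23}\right) - 8 = - \frac{2257}{1219} - 8 = - \frac{12009}{1219}$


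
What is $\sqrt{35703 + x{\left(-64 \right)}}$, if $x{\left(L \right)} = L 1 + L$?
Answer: $5 \sqrt{1423} \approx 188.61$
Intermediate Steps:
$x{\left(L \right)} = 2 L$ ($x{\left(L \right)} = L + L = 2 L$)
$\sqrt{35703 + x{\left(-64 \right)}} = \sqrt{35703 + 2 \left(-64\right)} = \sqrt{35703 - 128} = \sqrt{35575} = 5 \sqrt{1423}$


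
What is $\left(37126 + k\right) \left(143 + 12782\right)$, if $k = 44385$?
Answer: $1053529675$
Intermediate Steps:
$\left(37126 + k\right) \left(143 + 12782\right) = \left(37126 + 44385\right) \left(143 + 12782\right) = 81511 \cdot 12925 = 1053529675$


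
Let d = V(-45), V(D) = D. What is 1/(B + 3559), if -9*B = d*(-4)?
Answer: 1/3539 ≈ 0.00028257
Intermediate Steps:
d = -45
B = -20 (B = -(-5)*(-4) = -⅑*180 = -20)
1/(B + 3559) = 1/(-20 + 3559) = 1/3539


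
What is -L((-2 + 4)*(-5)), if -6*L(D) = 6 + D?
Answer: -⅔ ≈ -0.66667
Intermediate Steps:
L(D) = -1 - D/6 (L(D) = -(6 + D)/6 = -1 - D/6)
-L((-2 + 4)*(-5)) = -(-1 - (-2 + 4)*(-5)/6) = -(-1 - (-5)/3) = -(-1 - ⅙*(-10)) = -(-1 + 5/3) = -1*⅔ = -⅔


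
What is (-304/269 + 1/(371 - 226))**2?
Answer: 1919403721/1521390025 ≈ 1.2616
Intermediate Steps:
(-304/269 + 1/(371 - 226))**2 = (-304*1/269 + 1/145)**2 = (-304/269 + 1/145)**2 = (-43811/39005)**2 = 1919403721/1521390025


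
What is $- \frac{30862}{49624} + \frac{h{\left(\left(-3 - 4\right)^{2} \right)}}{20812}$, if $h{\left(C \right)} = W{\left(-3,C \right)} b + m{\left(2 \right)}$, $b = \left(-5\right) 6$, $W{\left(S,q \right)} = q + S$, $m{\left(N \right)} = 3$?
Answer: $- \frac{22207256}{32274209} \approx -0.68808$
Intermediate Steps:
$W{\left(S,q \right)} = S + q$
$b = -30$
$h{\left(C \right)} = 93 - 30 C$ ($h{\left(C \right)} = \left(-3 + C\right) \left(-30\right) + 3 = \left(90 - 30 C\right) + 3 = 93 - 30 C$)
$- \frac{30862}{49624} + \frac{h{\left(\left(-3 - 4\right)^{2} \right)}}{20812} = - \frac{30862}{49624} + \frac{93 - 30 \left(-3 - 4\right)^{2}}{20812} = \left(-30862\right) \frac{1}{49624} + \left(93 - 30 \left(-7\right)^{2}\right) \frac{1}{20812} = - \frac{15431}{24812} + \left(93 - 1470\right) \frac{1}{20812} = - \frac{15431}{24812} - \frac{1377}{20812} = - \frac{22207256}{32274209}$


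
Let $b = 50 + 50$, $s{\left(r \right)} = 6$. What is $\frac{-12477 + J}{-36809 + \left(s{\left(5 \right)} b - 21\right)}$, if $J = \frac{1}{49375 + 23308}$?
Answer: $\frac{90686579}{263330509} \approx 0.34438$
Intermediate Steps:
$J = \frac{1}{72683} \approx 1.3758 \cdot 10^{-5}$
$b = 100$
$\frac{-12477 + J}{-36809 + \left(s{\left(5 \right)} b - 21\right)} = \frac{-12477 + \frac{1}{72683}}{-36809 + \left(6 \cdot 100 - 21\right)} = - \frac{906865790}{72683 \left(-36809 + \left(600 - 21\right)\right)} = - \frac{906865790}{72683 \left(-36809 + 579\right)} = - \frac{906865790}{72683 \left(-36230\right)} = \left(- \frac{906865790}{72683}\right) \left(- \frac{1}{36230}\right) = \frac{90686579}{263330509}$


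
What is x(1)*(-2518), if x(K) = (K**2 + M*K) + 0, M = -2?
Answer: 2518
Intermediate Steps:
x(K) = K**2 - 2*K (x(K) = (K**2 - 2*K) + 0 = K**2 - 2*K)
x(1)*(-2518) = (1*(-2 + 1))*(-2518) = (1*(-1))*(-2518) = -1*(-2518) = 2518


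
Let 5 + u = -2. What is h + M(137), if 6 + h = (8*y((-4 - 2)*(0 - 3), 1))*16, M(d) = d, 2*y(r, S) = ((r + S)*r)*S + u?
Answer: 21571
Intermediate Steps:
u = -7 (u = -5 - 2 = -7)
y(r, S) = -7/2 + S*r*(S + r)/2 (y(r, S) = (((r + S)*r)*S - 7)/2 = (((S + r)*r)*S - 7)/2 = ((r*(S + r))*S - 7)/2 = (S*r*(S + r) - 7)/2 = (-7 + S*r*(S + r))/2 = -7/2 + S*r*(S + r)/2)
h = 21434 (h = -6 + (8*(-7/2 + (½)*1*((-4 - 2)*(0 - 3))² + (½)*((-4 - 2)*(0 - 3))*1²))*16 = -6 + (8*(-7/2 + (½)*1*(-6*(-3))² + (½)*(-6*(-3))*1))*16 = -6 + (8*(-7/2 + (½)*1*18² + (½)*18*1))*16 = -6 + (8*(-7/2 + (½)*1*324 + 9))*16 = -6 + (8*(-7/2 + 162 + 9))*16 = -6 + (8*(335/2))*16 = -6 + 1340*16 = -6 + 21440 = 21434)
h + M(137) = 21434 + 137 = 21571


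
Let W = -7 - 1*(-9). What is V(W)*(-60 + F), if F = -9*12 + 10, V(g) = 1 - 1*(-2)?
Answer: -474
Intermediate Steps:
W = 2 (W = -7 + 9 = 2)
V(g) = 3 (V(g) = 1 + 2 = 3)
F = -98 (F = -108 + 10 = -98)
V(W)*(-60 + F) = 3*(-60 - 98) = 3*(-158) = -474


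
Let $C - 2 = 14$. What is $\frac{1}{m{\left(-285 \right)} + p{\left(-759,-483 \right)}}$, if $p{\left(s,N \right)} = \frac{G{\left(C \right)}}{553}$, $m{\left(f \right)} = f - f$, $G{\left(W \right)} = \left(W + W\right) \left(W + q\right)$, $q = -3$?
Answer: $\frac{553}{416} \approx 1.3293$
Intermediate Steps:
$C = 16$ ($C = 2 + 14 = 16$)
$G{\left(W \right)} = 2 W \left(-3 + W\right)$ ($G{\left(W \right)} = \left(W + W\right) \left(W - 3\right) = 2 W \left(-3 + W\right)$)
$m{\left(f \right)} = 0$
$p{\left(s,N \right)} = \frac{416}{553}$ ($p{\left(s,N \right)} = \frac{2 \cdot 16 \left(-3 + 16\right)}{553} = 2 \cdot 16 \cdot 13 \cdot \frac{1}{553} = 416 \cdot \frac{1}{553} = \frac{416}{553}$)
$\frac{1}{m{\left(-285 \right)} + p{\left(-759,-483 \right)}} = \frac{1}{0 + \frac{416}{553}} = \frac{1}{\frac{416}{553}} = \frac{553}{416}$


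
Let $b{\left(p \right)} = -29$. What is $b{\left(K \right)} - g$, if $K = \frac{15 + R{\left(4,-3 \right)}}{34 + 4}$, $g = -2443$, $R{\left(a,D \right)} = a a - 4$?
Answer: $2414$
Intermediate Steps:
$R{\left(a,D \right)} = -4 + a^{2}$ ($R{\left(a,D \right)} = a^{2} - 4 = -4 + a^{2}$)
$K = \frac{27}{38}$ ($K = \frac{15 - \left(4 - 4^{2}\right)}{34 + 4} = \frac{15 + \left(-4 + 16\right)}{38} = \left(15 + 12\right) \frac{1}{38} = 27 \cdot \frac{1}{38} = \frac{27}{38} \approx 0.71053$)
$b{\left(K \right)} - g = -29 - -2443 = -29 + 2443 = 2414$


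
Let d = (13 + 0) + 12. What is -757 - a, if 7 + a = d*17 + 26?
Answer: -1201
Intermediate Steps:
d = 25 (d = 13 + 12 = 25)
a = 444 (a = -7 + (25*17 + 26) = -7 + (425 + 26) = -7 + 451 = 444)
-757 - a = -757 - 1*444 = -757 - 444 = -1201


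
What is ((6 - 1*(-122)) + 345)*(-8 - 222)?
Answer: -108790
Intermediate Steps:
((6 - 1*(-122)) + 345)*(-8 - 222) = ((6 + 122) + 345)*(-230) = (128 + 345)*(-230) = 473*(-230) = -108790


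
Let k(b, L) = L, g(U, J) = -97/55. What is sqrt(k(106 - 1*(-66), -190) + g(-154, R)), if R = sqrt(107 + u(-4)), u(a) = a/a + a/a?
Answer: I*sqrt(580085)/55 ≈ 13.848*I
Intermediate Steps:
u(a) = 2 (u(a) = 1 + 1 = 2)
R = sqrt(109) (R = sqrt(107 + 2) = sqrt(109) ≈ 10.440)
g(U, J) = -97/55 (g(U, J) = -97*1/55 = -97/55)
sqrt(k(106 - 1*(-66), -190) + g(-154, R)) = sqrt(-190 - 97/55) = sqrt(-10547/55) = I*sqrt(580085)/55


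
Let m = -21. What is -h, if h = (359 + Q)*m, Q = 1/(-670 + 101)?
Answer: 4289670/569 ≈ 7539.0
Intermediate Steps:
Q = -1/569 (Q = 1/(-569) = -1/569 ≈ -0.0017575)
h = -4289670/569 (h = (359 - 1/569)*(-21) = (204270/569)*(-21) = -4289670/569 ≈ -7539.0)
-h = -1*(-4289670/569) = 4289670/569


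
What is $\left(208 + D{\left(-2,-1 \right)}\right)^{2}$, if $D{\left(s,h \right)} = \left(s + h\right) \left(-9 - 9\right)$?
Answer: $68644$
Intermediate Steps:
$D{\left(s,h \right)} = - 18 h - 18 s$ ($D{\left(s,h \right)} = \left(h + s\right) \left(-18\right) = - 18 h - 18 s$)
$\left(208 + D{\left(-2,-1 \right)}\right)^{2} = \left(208 - -54\right)^{2} = \left(208 + \left(18 + 36\right)\right)^{2} = \left(208 + 54\right)^{2} = 262^{2} = 68644$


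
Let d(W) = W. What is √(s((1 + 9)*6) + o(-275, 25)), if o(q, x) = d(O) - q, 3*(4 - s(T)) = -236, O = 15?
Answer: √3354/3 ≈ 19.305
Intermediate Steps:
s(T) = 248/3 (s(T) = 4 - ⅓*(-236) = 4 + 236/3 = 248/3)
o(q, x) = 15 - q
√(s((1 + 9)*6) + o(-275, 25)) = √(248/3 + (15 - 1*(-275))) = √(248/3 + (15 + 275)) = √(248/3 + 290) = √(1118/3) = √3354/3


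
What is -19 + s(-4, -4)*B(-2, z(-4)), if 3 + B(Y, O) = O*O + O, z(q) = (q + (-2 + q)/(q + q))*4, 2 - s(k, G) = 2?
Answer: -19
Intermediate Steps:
s(k, G) = 0 (s(k, G) = 2 - 1*2 = 2 - 2 = 0)
z(q) = 4*q + 2*(-2 + q)/q (z(q) = (q + (-2 + q)/((2*q)))*4 = (q + (-2 + q)*(1/(2*q)))*4 = (q + (-2 + q)/(2*q))*4 = 4*q + 2*(-2 + q)/q)
B(Y, O) = -3 + O + O**2 (B(Y, O) = -3 + (O*O + O) = -3 + (O**2 + O) = -3 + (O + O**2) = -3 + O + O**2)
-19 + s(-4, -4)*B(-2, z(-4)) = -19 + 0*(-3 + (2 - 4/(-4) + 4*(-4)) + (2 - 4/(-4) + 4*(-4))**2) = -19 + 0*(-3 + (2 - 4*(-1/4) - 16) + (2 - 4*(-1/4) - 16)**2) = -19 + 0*(-3 + (2 + 1 - 16) + (2 + 1 - 16)**2) = -19 + 0*(-3 - 13 + (-13)**2) = -19 + 0*(-3 - 13 + 169) = -19 + 0*153 = -19 + 0 = -19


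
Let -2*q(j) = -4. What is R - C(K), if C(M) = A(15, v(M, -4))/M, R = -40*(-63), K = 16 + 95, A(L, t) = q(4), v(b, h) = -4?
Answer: 279718/111 ≈ 2520.0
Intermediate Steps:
q(j) = 2 (q(j) = -½*(-4) = 2)
A(L, t) = 2
K = 111
R = 2520
C(M) = 2/M
R - C(K) = 2520 - 2/111 = 279718/111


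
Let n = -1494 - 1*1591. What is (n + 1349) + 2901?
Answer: 1165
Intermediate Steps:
n = -3085 (n = -1494 - 1591 = -3085)
(n + 1349) + 2901 = (-3085 + 1349) + 2901 = -1736 + 2901 = 1165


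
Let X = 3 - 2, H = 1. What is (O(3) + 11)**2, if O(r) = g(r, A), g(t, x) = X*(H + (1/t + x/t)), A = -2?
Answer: 1225/9 ≈ 136.11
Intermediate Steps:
X = 1
g(t, x) = 1 + 1/t + x/t (g(t, x) = 1*(1 + (1/t + x/t)) = 1*(1 + 1/t + x/t) = 1 + 1/t + x/t)
O(r) = (-1 + r)/r (O(r) = (1 + r - 2)/r = (-1 + r)/r)
(O(3) + 11)**2 = ((-1 + 3)/3 + 11)**2 = ((1/3)*2 + 11)**2 = (2/3 + 11)**2 = (35/3)**2 = 1225/9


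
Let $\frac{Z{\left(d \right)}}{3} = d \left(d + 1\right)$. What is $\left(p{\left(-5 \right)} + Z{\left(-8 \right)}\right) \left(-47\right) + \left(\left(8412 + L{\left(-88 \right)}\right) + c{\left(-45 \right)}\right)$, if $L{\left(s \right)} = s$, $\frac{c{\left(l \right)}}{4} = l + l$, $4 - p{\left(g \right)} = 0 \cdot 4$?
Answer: $-120$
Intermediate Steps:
$p{\left(g \right)} = 4$ ($p{\left(g \right)} = 4 - 0 \cdot 4 = 4 - 0 = 4 + 0 = 4$)
$c{\left(l \right)} = 8 l$ ($c{\left(l \right)} = 4 \left(l + l\right) = 4 \cdot 2 l = 8 l$)
$Z{\left(d \right)} = 3 d \left(1 + d\right)$ ($Z{\left(d \right)} = 3 d \left(d + 1\right) = 3 d \left(1 + d\right)$)
$\left(p{\left(-5 \right)} + Z{\left(-8 \right)}\right) \left(-47\right) + \left(\left(8412 + L{\left(-88 \right)}\right) + c{\left(-45 \right)}\right) = \left(4 + 3 \left(-8\right) \left(1 - 8\right)\right) \left(-47\right) + \left(\left(8412 - 88\right) + 8 \left(-45\right)\right) = \left(4 + 3 \left(-8\right) \left(-7\right)\right) \left(-47\right) + \left(8324 - 360\right) = \left(4 + 168\right) \left(-47\right) + 7964 = 172 \left(-47\right) + 7964 = -8084 + 7964 = -120$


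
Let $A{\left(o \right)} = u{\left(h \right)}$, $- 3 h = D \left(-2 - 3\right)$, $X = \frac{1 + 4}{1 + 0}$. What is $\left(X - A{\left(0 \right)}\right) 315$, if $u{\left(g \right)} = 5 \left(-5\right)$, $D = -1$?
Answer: $9450$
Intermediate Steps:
$X = 5$ ($X = \frac{5}{1} = 5 \cdot 1 = 5$)
$h = - \frac{5}{3}$ ($h = - \frac{\left(-1\right) \left(-2 - 3\right)}{3} = - \frac{\left(-1\right) \left(-5\right)}{3} = \left(- \frac{1}{3}\right) 5 = - \frac{5}{3} \approx -1.6667$)
$u{\left(g \right)} = -25$
$A{\left(o \right)} = -25$
$\left(X - A{\left(0 \right)}\right) 315 = \left(5 - -25\right) 315 = \left(5 + 25\right) 315 = 30 \cdot 315 = 9450$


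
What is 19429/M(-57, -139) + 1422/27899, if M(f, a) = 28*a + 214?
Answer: -536819555/102612522 ≈ -5.2315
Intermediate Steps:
M(f, a) = 214 + 28*a
19429/M(-57, -139) + 1422/27899 = 19429/(214 + 28*(-139)) + 1422/27899 = 19429/(214 - 3892) + 1422*(1/27899) = 19429/(-3678) + 1422/27899 = 19429*(-1/3678) + 1422/27899 = -19429/3678 + 1422/27899 = -536819555/102612522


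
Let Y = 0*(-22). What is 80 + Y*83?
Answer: 80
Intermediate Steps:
Y = 0
80 + Y*83 = 80 + 0*83 = 80 + 0 = 80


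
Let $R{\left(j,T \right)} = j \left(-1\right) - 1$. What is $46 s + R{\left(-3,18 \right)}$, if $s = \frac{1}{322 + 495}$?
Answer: $\frac{1680}{817} \approx 2.0563$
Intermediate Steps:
$R{\left(j,T \right)} = -1 - j$ ($R{\left(j,T \right)} = - j - 1 = -1 - j$)
$s = \frac{1}{817} \approx 0.001224$
$46 s + R{\left(-3,18 \right)} = 46 \cdot \frac{1}{817} - -2 = \frac{46}{817} + \left(-1 + 3\right) = \frac{46}{817} + 2 = \frac{1680}{817}$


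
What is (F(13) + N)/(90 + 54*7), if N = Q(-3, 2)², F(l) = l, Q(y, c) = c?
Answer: 17/468 ≈ 0.036325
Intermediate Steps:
N = 4 (N = 2² = 4)
(F(13) + N)/(90 + 54*7) = (13 + 4)/(90 + 54*7) = 17/(90 + 378) = 17/468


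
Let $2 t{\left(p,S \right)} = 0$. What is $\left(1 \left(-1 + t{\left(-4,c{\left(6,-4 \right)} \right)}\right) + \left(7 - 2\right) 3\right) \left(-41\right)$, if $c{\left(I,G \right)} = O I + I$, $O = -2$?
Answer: $-574$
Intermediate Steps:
$c{\left(I,G \right)} = - I$ ($c{\left(I,G \right)} = - 2 I + I = - I$)
$t{\left(p,S \right)} = 0$ ($t{\left(p,S \right)} = \frac{1}{2} \cdot 0 = 0$)
$\left(1 \left(-1 + t{\left(-4,c{\left(6,-4 \right)} \right)}\right) + \left(7 - 2\right) 3\right) \left(-41\right) = \left(1 \left(-1 + 0\right) + \left(7 - 2\right) 3\right) \left(-41\right) = \left(1 \left(-1\right) + 5 \cdot 3\right) \left(-41\right) = \left(-1 + 15\right) \left(-41\right) = 14 \left(-41\right) = -574$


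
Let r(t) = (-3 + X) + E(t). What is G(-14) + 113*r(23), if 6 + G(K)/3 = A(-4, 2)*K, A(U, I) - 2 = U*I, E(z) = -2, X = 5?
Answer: 234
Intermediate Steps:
A(U, I) = 2 + I*U (A(U, I) = 2 + U*I = 2 + I*U)
G(K) = -18 - 18*K (G(K) = -18 + 3*((2 + 2*(-4))*K) = -18 + 3*((2 - 8)*K) = -18 + 3*(-6*K) = -18 - 18*K)
r(t) = 0 (r(t) = (-3 + 5) - 2 = 2 - 2 = 0)
G(-14) + 113*r(23) = (-18 - 18*(-14)) + 113*0 = (-18 + 252) + 0 = 234 + 0 = 234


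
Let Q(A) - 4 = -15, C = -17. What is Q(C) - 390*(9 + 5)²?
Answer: -76451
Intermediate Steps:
Q(A) = -11 (Q(A) = 4 - 15 = -11)
Q(C) - 390*(9 + 5)² = -11 - 390*(9 + 5)² = -11 - 390*14² = -11 - 390*196 = -11 - 76440 = -76451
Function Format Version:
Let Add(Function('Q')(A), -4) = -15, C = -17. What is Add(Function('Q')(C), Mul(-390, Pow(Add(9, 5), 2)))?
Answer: -76451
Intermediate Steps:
Function('Q')(A) = -11 (Function('Q')(A) = Add(4, -15) = -11)
Add(Function('Q')(C), Mul(-390, Pow(Add(9, 5), 2))) = Add(-11, Mul(-390, Pow(Add(9, 5), 2))) = Add(-11, Mul(-390, Pow(14, 2))) = Add(-11, Mul(-390, 196)) = Add(-11, -76440) = -76451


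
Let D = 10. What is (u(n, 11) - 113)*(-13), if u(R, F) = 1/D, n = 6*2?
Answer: 14677/10 ≈ 1467.7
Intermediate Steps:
n = 12
u(R, F) = ⅒ (u(R, F) = 1/10 = ⅒)
(u(n, 11) - 113)*(-13) = (⅒ - 113)*(-13) = -1129/10*(-13) = 14677/10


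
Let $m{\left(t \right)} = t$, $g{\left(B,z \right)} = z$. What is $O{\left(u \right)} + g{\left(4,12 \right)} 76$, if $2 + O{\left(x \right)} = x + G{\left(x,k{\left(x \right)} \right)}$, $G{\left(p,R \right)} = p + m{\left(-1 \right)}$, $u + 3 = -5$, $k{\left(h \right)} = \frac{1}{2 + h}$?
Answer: $893$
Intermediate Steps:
$u = -8$ ($u = -3 - 5 = -8$)
$G{\left(p,R \right)} = -1 + p$ ($G{\left(p,R \right)} = p - 1 = -1 + p$)
$O{\left(x \right)} = -3 + 2 x$ ($O{\left(x \right)} = -2 + \left(x + \left(-1 + x\right)\right) = -2 + \left(-1 + 2 x\right) = -3 + 2 x$)
$O{\left(u \right)} + g{\left(4,12 \right)} 76 = \left(-3 + 2 \left(-8\right)\right) + 12 \cdot 76 = \left(-3 - 16\right) + 912 = -19 + 912 = 893$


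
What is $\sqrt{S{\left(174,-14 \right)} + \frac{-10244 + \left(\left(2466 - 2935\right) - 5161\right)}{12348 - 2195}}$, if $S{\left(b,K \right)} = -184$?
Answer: $\frac{i \sqrt{19128515978}}{10153} \approx 13.622 i$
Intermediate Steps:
$\sqrt{S{\left(174,-14 \right)} + \frac{-10244 + \left(\left(2466 - 2935\right) - 5161\right)}{12348 - 2195}} = \sqrt{-184 + \frac{-10244 + \left(\left(2466 - 2935\right) - 5161\right)}{12348 - 2195}} = \sqrt{-184 + \frac{-10244 - 5630}{10153}} = \sqrt{-184 + \left(-10244 - 5630\right) \frac{1}{10153}} = \sqrt{-184 - \frac{15874}{10153}} = \sqrt{- \frac{1884026}{10153}} = \frac{i \sqrt{19128515978}}{10153}$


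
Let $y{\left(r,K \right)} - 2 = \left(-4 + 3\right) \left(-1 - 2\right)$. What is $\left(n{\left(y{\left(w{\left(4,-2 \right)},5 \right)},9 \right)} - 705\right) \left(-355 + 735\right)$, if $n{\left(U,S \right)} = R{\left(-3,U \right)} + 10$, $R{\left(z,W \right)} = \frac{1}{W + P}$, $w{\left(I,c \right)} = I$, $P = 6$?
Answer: $- \frac{2904720}{11} \approx -2.6407 \cdot 10^{5}$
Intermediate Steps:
$y{\left(r,K \right)} = 5$ ($y{\left(r,K \right)} = 2 + \left(-4 + 3\right) \left(-1 - 2\right) = 2 - -3 = 2 + 3 = 5$)
$R{\left(z,W \right)} = \frac{1}{6 + W}$ ($R{\left(z,W \right)} = \frac{1}{W + 6} = \frac{1}{6 + W}$)
$n{\left(U,S \right)} = 10 + \frac{1}{6 + U}$ ($n{\left(U,S \right)} = \frac{1}{6 + U} + 10 = 10 + \frac{1}{6 + U}$)
$\left(n{\left(y{\left(w{\left(4,-2 \right)},5 \right)},9 \right)} - 705\right) \left(-355 + 735\right) = \left(\frac{61 + 10 \cdot 5}{6 + 5} - 705\right) \left(-355 + 735\right) = \left(\frac{61 + 50}{11} - 705\right) 380 = \left(\frac{1}{11} \cdot 111 - 705\right) 380 = \left(\frac{111}{11} - 705\right) 380 = \left(- \frac{7644}{11}\right) 380 = - \frac{2904720}{11}$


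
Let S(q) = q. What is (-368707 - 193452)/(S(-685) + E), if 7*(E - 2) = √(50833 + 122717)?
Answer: 18813775253/22684411 + 19675565*√6942/22684411 ≈ 901.64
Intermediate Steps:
E = 2 + 5*√6942/7 (E = 2 + √(50833 + 122717)/7 = 2 + √173550/7 = 2 + (5*√6942)/7 = 2 + 5*√6942/7 ≈ 61.513)
(-368707 - 193452)/(S(-685) + E) = (-368707 - 193452)/(-685 + (2 + 5*√6942/7)) = -562159/(-683 + 5*√6942/7)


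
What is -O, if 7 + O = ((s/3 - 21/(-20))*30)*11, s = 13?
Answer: -3539/2 ≈ -1769.5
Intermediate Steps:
O = 3539/2 (O = -7 + ((13/3 - 21/(-20))*30)*11 = -7 + ((13*(⅓) - 21*(-1/20))*30)*11 = -7 + ((13/3 + 21/20)*30)*11 = -7 + ((323/60)*30)*11 = -7 + (323/2)*11 = -7 + 3553/2 = 3539/2 ≈ 1769.5)
-O = -1*3539/2 = -3539/2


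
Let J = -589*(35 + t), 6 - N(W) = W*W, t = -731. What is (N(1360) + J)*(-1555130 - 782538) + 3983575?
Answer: 3365427719775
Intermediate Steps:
N(W) = 6 - W² (N(W) = 6 - W*W = 6 - W²)
J = 409944 (J = -589*(35 - 731) = -589*(-696) = 409944)
(N(1360) + J)*(-1555130 - 782538) + 3983575 = ((6 - 1*1360²) + 409944)*(-1555130 - 782538) + 3983575 = ((6 - 1*1849600) + 409944)*(-2337668) + 3983575 = ((6 - 1849600) + 409944)*(-2337668) + 3983575 = (-1849594 + 409944)*(-2337668) + 3983575 = -1439650*(-2337668) + 3983575 = 3365423736200 + 3983575 = 3365427719775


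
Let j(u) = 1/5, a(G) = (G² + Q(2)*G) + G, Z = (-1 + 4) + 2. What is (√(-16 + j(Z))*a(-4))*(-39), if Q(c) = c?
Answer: -156*I*√395/5 ≈ -620.09*I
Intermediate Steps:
Z = 5 (Z = 3 + 2 = 5)
a(G) = G² + 3*G (a(G) = (G² + 2*G) + G = G² + 3*G)
j(u) = ⅕
(√(-16 + j(Z))*a(-4))*(-39) = (√(-16 + ⅕)*(-4*(3 - 4)))*(-39) = (√(-79/5)*(-4*(-1)))*(-39) = ((I*√395/5)*4)*(-39) = (4*I*√395/5)*(-39) = -156*I*√395/5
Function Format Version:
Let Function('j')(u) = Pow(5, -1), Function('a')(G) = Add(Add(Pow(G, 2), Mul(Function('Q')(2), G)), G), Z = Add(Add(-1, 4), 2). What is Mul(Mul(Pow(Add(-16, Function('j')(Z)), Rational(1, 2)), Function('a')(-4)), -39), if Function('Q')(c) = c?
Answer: Mul(Rational(-156, 5), I, Pow(395, Rational(1, 2))) ≈ Mul(-620.09, I)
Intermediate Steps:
Z = 5 (Z = Add(3, 2) = 5)
Function('a')(G) = Add(Pow(G, 2), Mul(3, G)) (Function('a')(G) = Add(Add(Pow(G, 2), Mul(2, G)), G) = Add(Pow(G, 2), Mul(3, G)))
Function('j')(u) = Rational(1, 5)
Mul(Mul(Pow(Add(-16, Function('j')(Z)), Rational(1, 2)), Function('a')(-4)), -39) = Mul(Mul(Pow(Add(-16, Rational(1, 5)), Rational(1, 2)), Mul(-4, Add(3, -4))), -39) = Mul(Mul(Pow(Rational(-79, 5), Rational(1, 2)), Mul(-4, -1)), -39) = Mul(Mul(Mul(Rational(1, 5), I, Pow(395, Rational(1, 2))), 4), -39) = Mul(Mul(Rational(4, 5), I, Pow(395, Rational(1, 2))), -39) = Mul(Rational(-156, 5), I, Pow(395, Rational(1, 2)))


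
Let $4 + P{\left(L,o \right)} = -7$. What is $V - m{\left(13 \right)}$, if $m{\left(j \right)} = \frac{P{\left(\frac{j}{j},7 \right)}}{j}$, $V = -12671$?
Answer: $- \frac{164712}{13} \approx -12670.0$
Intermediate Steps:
$P{\left(L,o \right)} = -11$ ($P{\left(L,o \right)} = -4 - 7 = -11$)
$m{\left(j \right)} = - \frac{11}{j}$
$V - m{\left(13 \right)} = -12671 - - \frac{11}{13} = -12671 + \frac{11}{13} = - \frac{164712}{13}$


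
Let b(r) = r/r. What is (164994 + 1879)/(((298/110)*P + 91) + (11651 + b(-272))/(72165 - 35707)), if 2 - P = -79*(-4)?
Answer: -23900862205/108757917 ≈ -219.76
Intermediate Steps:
P = -314 (P = 2 - (-79)*(-4) = 2 - 1*316 = 2 - 316 = -314)
b(r) = 1
(164994 + 1879)/(((298/110)*P + 91) + (11651 + b(-272))/(72165 - 35707)) = (164994 + 1879)/(((298/110)*(-314) + 91) + (11651 + 1)/(72165 - 35707)) = 166873/(((298*(1/110))*(-314) + 91) + 11652/36458) = 166873/(((149/55)*(-314) + 91) + 11652*(1/36458)) = 166873/((-46786/55 + 91) + 5826/18229) = 166873/(-41781/55 + 5826/18229) = 166873/(-761305419/1002595) = 166873*(-1002595/761305419) = -23900862205/108757917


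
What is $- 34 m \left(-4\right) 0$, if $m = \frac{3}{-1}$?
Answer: $0$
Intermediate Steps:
$m = -3$ ($m = 3 \left(-1\right) = -3$)
$- 34 m \left(-4\right) 0 = - 34 \left(-3\right) \left(-4\right) 0 = - 34 \cdot 12 \cdot 0 = \left(-34\right) 0 = 0$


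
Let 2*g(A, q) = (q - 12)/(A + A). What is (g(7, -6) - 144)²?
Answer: 4100625/196 ≈ 20922.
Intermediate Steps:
g(A, q) = (-12 + q)/(4*A) (g(A, q) = ((q - 12)/(A + A))/2 = ((-12 + q)/((2*A)))/2 = ((-12 + q)*(1/(2*A)))/2 = ((-12 + q)/(2*A))/2 = (-12 + q)/(4*A))
(g(7, -6) - 144)² = ((¼)*(-12 - 6)/7 - 144)² = ((¼)*(⅐)*(-18) - 144)² = (-9/14 - 144)² = (-2025/14)² = 4100625/196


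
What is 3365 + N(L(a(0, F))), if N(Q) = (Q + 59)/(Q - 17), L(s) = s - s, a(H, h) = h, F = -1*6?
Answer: 57146/17 ≈ 3361.5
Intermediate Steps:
F = -6
L(s) = 0
N(Q) = (59 + Q)/(-17 + Q)
3365 + N(L(a(0, F))) = 3365 + (59 + 0)/(-17 + 0) = 3365 + 59/(-17) = 3365 - 1/17*59 = 3365 - 59/17 = 57146/17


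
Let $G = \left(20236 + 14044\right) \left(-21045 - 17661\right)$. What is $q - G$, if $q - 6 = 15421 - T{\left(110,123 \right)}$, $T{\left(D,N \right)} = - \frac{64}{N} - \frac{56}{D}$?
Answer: $\frac{8976188335819}{6765} \approx 1.3269 \cdot 10^{9}$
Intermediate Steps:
$G = -1326841680$ ($G = 34280 \left(-38706\right) = -1326841680$)
$q = \frac{104370619}{6765}$ ($q = 6 - \left(-15421 - \frac{64}{123} - \frac{28}{55}\right) = 6 + \left(15421 - \left(- \frac{64}{123} - \frac{28}{55}\right)\right) = 6 + \left(15421 - - \frac{6964}{6765}\right) = 6 + \left(15421 + \frac{6964}{6765}\right) = 6 + \frac{104330029}{6765} = \frac{104370619}{6765} \approx 15428.0$)
$q - G = \frac{104370619}{6765} - -1326841680 = \frac{104370619}{6765} + 1326841680 = \frac{8976188335819}{6765}$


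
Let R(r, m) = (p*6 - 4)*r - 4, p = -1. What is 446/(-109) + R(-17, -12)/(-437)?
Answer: -212996/47633 ≈ -4.4716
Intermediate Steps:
R(r, m) = -4 - 10*r (R(r, m) = (-1*6 - 4)*r - 4 = (-6 - 4)*r - 4 = -10*r - 4 = -4 - 10*r)
446/(-109) + R(-17, -12)/(-437) = 446/(-109) + (-4 - 10*(-17))/(-437) = 446*(-1/109) + (-4 + 170)*(-1/437) = -446/109 + 166*(-1/437) = -446/109 - 166/437 = -212996/47633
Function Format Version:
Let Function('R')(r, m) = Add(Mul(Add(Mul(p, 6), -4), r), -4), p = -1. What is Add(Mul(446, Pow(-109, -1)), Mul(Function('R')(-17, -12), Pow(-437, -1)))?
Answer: Rational(-212996, 47633) ≈ -4.4716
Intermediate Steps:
Function('R')(r, m) = Add(-4, Mul(-10, r)) (Function('R')(r, m) = Add(Mul(Add(Mul(-1, 6), -4), r), -4) = Add(Mul(Add(-6, -4), r), -4) = Add(Mul(-10, r), -4) = Add(-4, Mul(-10, r)))
Add(Mul(446, Pow(-109, -1)), Mul(Function('R')(-17, -12), Pow(-437, -1))) = Add(Mul(446, Pow(-109, -1)), Mul(Add(-4, Mul(-10, -17)), Pow(-437, -1))) = Add(Mul(446, Rational(-1, 109)), Mul(Add(-4, 170), Rational(-1, 437))) = Add(Rational(-446, 109), Mul(166, Rational(-1, 437))) = Add(Rational(-446, 109), Rational(-166, 437)) = Rational(-212996, 47633)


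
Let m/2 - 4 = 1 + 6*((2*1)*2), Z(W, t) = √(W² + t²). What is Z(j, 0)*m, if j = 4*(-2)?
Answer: 464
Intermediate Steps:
j = -8
m = 58 (m = 8 + 2*(1 + 6*((2*1)*2)) = 8 + 2*(1 + 6*(2*2)) = 8 + 2*(1 + 6*4) = 8 + 2*(1 + 24) = 8 + 2*25 = 8 + 50 = 58)
Z(j, 0)*m = √((-8)² + 0²)*58 = √(64 + 0)*58 = √64*58 = 8*58 = 464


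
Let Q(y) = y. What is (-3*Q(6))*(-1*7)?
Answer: 126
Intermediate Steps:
(-3*Q(6))*(-1*7) = (-3*6)*(-1*7) = -18*(-7) = 126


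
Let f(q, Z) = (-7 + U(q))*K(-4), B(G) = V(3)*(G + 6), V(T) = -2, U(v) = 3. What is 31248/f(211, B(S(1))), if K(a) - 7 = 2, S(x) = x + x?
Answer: -868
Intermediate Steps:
S(x) = 2*x
B(G) = -12 - 2*G (B(G) = -2*(G + 6) = -2*(6 + G) = -12 - 2*G)
K(a) = 9 (K(a) = 7 + 2 = 9)
f(q, Z) = -36 (f(q, Z) = (-7 + 3)*9 = -4*9 = -36)
31248/f(211, B(S(1))) = 31248/(-36) = 31248*(-1/36) = -868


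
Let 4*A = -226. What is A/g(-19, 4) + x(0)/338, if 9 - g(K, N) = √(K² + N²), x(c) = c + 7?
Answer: 173945/100048 + 113*√377/592 ≈ 5.4448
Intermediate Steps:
x(c) = 7 + c
A = -113/2 (A = (¼)*(-226) = -113/2 ≈ -56.500)
g(K, N) = 9 - √(K² + N²)
A/g(-19, 4) + x(0)/338 = -113/(2*(9 - √((-19)² + 4²))) + (7 + 0)/338 = -113/(2*(9 - √(361 + 16))) + 7*(1/338) = -113/(2*(9 - √377)) + 7/338 = 7/338 - 113/(2*(9 - √377))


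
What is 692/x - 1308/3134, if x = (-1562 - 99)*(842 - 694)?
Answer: -40463969/96303119 ≈ -0.42017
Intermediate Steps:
x = -245828 (x = -1661*148 = -245828)
692/x - 1308/3134 = 692/(-245828) - 1308/3134 = 692*(-1/245828) - 1308*1/3134 = -173/61457 - 654/1567 = -40463969/96303119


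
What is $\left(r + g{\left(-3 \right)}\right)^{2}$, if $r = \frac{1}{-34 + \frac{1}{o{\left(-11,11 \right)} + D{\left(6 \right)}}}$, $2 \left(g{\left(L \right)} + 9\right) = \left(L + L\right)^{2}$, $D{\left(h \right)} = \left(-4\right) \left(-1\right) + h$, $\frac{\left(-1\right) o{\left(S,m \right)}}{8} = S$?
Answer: $\frac{892874161}{11095561} \approx 80.471$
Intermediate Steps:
$o{\left(S,m \right)} = - 8 S$
$D{\left(h \right)} = 4 + h$
$g{\left(L \right)} = -9 + 2 L^{2}$ ($g{\left(L \right)} = -9 + \frac{\left(L + L\right)^{2}}{2} = -9 + \frac{\left(2 L\right)^{2}}{2} = -9 + \frac{4 L^{2}}{2} = -9 + 2 L^{2}$)
$r = - \frac{98}{3331}$ ($r = \frac{1}{-34 + \frac{1}{\left(-8\right) \left(-11\right) + \left(4 + 6\right)}} = \frac{1}{-34 + \frac{1}{88 + 10}} = \frac{1}{-34 + \frac{1}{98}} = \frac{1}{- \frac{3331}{98}} = - \frac{98}{3331} \approx -0.029421$)
$\left(r + g{\left(-3 \right)}\right)^{2} = \left(- \frac{98}{3331} - \left(9 - 2 \left(-3\right)^{2}\right)\right)^{2} = \left(- \frac{98}{3331} + \left(-9 + 2 \cdot 9\right)\right)^{2} = \left(- \frac{98}{3331} + \left(-9 + 18\right)\right)^{2} = \left(- \frac{98}{3331} + 9\right)^{2} = \left(\frac{29881}{3331}\right)^{2} = \frac{892874161}{11095561}$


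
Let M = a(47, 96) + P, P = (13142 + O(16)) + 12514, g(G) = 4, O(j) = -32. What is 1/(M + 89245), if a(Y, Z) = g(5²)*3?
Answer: 1/114881 ≈ 8.7047e-6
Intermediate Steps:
P = 25624 (P = (13142 - 32) + 12514 = 13110 + 12514 = 25624)
a(Y, Z) = 12 (a(Y, Z) = 4*3 = 12)
M = 25636 (M = 12 + 25624 = 25636)
1/(M + 89245) = 1/(25636 + 89245) = 1/114881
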